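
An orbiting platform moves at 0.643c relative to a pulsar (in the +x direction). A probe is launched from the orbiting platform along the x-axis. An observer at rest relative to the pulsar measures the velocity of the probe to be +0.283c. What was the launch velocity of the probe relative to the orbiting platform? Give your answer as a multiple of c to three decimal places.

-0.440c

Invert the composition law: u' = (u − v)/(1 − uv/c²).
u' = (0.283 − 0.643) / (1 − (0.283)(0.643)) = -0.3600/0.8180 = -0.4401.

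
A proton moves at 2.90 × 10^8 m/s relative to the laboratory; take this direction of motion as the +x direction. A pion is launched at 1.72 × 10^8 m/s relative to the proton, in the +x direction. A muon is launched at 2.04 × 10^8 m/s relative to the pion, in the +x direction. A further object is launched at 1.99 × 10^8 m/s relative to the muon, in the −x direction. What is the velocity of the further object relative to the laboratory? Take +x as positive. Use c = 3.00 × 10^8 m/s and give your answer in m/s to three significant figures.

+2.97 × 10^8 m/s

Apply u = (u' + v)/(1 + u'v/c²) successively, working outward toward the laboratory.
(Dividing each given speed by c = 3.00 × 10^8 m/s to work in units of c.)
Start: velocity of the proton relative to the laboratory = 0.9667c.
Compose with the pion (u' = 0.573 in the proton frame): u_1 = (0.573 + 0.967) / (1 + 0.573·0.967) = 1.5400/1.5542 = 0.9908.
Compose with the muon (u' = 0.680 in the pion frame): u_2 = (0.680 + 0.991) / (1 + 0.680·0.991) = 1.6708/1.6738 = 0.9983.
Compose with the further object (u' = -0.663 in the muon frame): u_3 = (-0.663 + 0.998) / (1 + (-0.663)·0.998) = 0.3349/0.3378 = 0.9914.
So u = 0.9914 × 3.00 × 10^8 m/s.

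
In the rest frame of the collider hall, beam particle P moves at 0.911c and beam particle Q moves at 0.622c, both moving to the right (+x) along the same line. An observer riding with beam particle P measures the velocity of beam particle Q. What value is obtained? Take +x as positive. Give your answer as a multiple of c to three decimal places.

-0.667c

β_A = 0.911, β_B = 0.622.
Transform to A's frame with the inverse velocity-addition law: u' = (u − v)/(1 − uv/c²), taking u = β_B and v = β_A.
u' = (0.622 − 0.911) / (1 − (0.911)(0.622)) = -0.2890/0.4334 = -0.6669.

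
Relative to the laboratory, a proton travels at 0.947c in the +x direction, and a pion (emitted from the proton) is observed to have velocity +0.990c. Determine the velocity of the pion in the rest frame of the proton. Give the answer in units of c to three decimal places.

Invert the composition law: u' = (u − v)/(1 − uv/c²).
u' = (0.990 − 0.947) / (1 − (0.990)(0.947)) = 0.0430/0.0625 = 0.6883.

+0.688c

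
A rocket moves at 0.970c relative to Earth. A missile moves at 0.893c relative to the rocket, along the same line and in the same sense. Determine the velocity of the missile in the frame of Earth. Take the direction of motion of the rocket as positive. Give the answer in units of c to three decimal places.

With v = 0.970 and u' = 0.893 (in units of c),
u = (u' + v)/(1 + u'v/c²):
u = (0.893 + 0.970) / (1 + 0.893·0.970) = 1.8630/1.8662 = 0.9983

0.998c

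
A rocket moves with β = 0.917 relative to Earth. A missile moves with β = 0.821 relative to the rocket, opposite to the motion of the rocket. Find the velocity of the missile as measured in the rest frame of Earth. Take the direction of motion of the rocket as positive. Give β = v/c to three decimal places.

β = +0.388

With v = 0.917 and u' = -0.821 (in units of c),
u = (u' + v)/(1 + u'v/c²):
u = (-0.821 + 0.917) / (1 + (-0.821)·0.917) = 0.0960/0.2471 = 0.3884
(Galilean addition would give +0.096c.)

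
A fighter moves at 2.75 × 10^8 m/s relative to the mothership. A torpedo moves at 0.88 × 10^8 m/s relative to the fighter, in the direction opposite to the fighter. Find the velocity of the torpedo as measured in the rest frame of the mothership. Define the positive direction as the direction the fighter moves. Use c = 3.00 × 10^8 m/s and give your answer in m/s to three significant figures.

In units of c (dividing by 3.00 × 10^8 m/s): v = 0.917, u' = -0.293.
u = (u' + v)/(1 + u'v/c²):
u = (-0.293 + 0.917) / (1 + (-0.293)·0.917) = 0.6233/0.7311 = 0.8526
(Galilean addition would give +0.623c.)
Converting back: u = 0.8526 × 3.00 × 10^8 m/s.

+2.56 × 10^8 m/s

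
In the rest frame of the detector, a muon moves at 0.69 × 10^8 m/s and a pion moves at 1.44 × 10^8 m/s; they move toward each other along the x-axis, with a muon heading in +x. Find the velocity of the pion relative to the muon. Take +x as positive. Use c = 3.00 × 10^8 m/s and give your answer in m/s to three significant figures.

-1.92 × 10^8 m/s

β_A = 0.230, β_B = -0.480 (dividing each by c = 3.00 × 10^8 m/s).
Transform to A's frame with the inverse velocity-addition law: u' = (u − v)/(1 − uv/c²), taking u = β_B and v = β_A.
u' = (-0.480 − 0.230) / (1 − (0.230)(-0.480)) = -0.7100/1.1104 = -0.6394.
u' = -0.6394 × 3.00 × 10^8 m/s.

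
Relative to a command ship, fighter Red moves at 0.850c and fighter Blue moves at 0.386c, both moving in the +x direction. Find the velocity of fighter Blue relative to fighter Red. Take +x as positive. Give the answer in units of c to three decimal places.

-0.691c

β_A = 0.850, β_B = 0.386.
Transform to A's frame with the inverse velocity-addition law: u' = (u − v)/(1 − uv/c²), taking u = β_B and v = β_A.
u' = (0.386 − 0.850) / (1 − (0.850)(0.386)) = -0.4640/0.6719 = -0.6906.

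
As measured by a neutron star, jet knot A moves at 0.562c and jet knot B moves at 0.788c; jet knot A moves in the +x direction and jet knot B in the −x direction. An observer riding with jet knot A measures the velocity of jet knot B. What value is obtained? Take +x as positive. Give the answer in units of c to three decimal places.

-0.936c

β_A = 0.562, β_B = -0.788.
Transform to A's frame with the inverse velocity-addition law: u' = (u − v)/(1 − uv/c²), taking u = β_B and v = β_A.
u' = (-0.788 − 0.562) / (1 − (0.562)(-0.788)) = -1.3500/1.4429 = -0.9356.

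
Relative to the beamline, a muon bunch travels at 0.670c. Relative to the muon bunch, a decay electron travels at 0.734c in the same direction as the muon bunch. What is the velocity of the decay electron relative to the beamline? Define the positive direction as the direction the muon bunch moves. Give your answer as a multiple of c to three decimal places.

0.941c

With v = 0.670 and u' = 0.734 (in units of c),
u = (u' + v)/(1 + u'v/c²):
u = (0.734 + 0.670) / (1 + 0.734·0.670) = 1.4040/1.4918 = 0.9412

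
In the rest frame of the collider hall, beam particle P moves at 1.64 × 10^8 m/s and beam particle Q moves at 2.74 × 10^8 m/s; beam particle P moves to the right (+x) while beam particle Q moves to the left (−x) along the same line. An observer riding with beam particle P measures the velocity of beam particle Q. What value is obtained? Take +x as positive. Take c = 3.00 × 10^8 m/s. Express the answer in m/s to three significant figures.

β_A = 0.547, β_B = -0.913 (dividing each by c = 3.00 × 10^8 m/s).
Transform to A's frame with the inverse velocity-addition law: u' = (u − v)/(1 − uv/c²), taking u = β_B and v = β_A.
u' = (-0.913 − 0.547) / (1 − (0.547)(-0.913)) = -1.4600/1.4993 = -0.9738.
u' = -0.9738 × 3.00 × 10^8 m/s.

-2.92 × 10^8 m/s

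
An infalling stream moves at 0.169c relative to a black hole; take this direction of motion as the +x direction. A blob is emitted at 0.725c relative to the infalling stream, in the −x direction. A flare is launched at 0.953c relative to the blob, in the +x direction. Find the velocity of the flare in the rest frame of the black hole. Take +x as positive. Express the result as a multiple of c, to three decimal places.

+0.806c

Apply u = (u' + v)/(1 + u'v/c²) successively, working outward toward the black hole.
Start: velocity of the infalling stream relative to the black hole = 0.1690c.
Compose with the blob (u' = -0.725 in the infalling stream frame): u_1 = (-0.725 + 0.169) / (1 + (-0.725)·0.169) = -0.5560/0.8775 = -0.6336.
Compose with the flare (u' = 0.953 in the blob frame): u_2 = (0.953 + (-0.634)) / (1 + 0.953·(-0.634)) = 0.3194/0.3961 = 0.8062.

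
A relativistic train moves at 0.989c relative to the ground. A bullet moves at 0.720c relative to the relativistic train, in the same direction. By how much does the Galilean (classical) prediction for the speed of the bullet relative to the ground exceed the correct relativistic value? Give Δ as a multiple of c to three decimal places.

Galilean: u_cl = 0.720 + 0.989 = 1.7090.
Relativistic: u_rel = (0.720 + 0.989) / (1 + 0.720·0.989) = 1.7090/1.7121 = 0.9982.
Δ = 1.7090 − 0.9982 = 0.7108.
(The classical prediction exceeds c; the relativistic result does not.)

Δ = 0.711c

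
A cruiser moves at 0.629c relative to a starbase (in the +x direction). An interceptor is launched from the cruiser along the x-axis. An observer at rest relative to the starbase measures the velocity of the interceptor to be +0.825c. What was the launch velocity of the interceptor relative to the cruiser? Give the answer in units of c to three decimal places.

Invert the composition law: u' = (u − v)/(1 − uv/c²).
u' = (0.825 − 0.629) / (1 − (0.825)(0.629)) = 0.1960/0.4811 = 0.4074.

+0.407c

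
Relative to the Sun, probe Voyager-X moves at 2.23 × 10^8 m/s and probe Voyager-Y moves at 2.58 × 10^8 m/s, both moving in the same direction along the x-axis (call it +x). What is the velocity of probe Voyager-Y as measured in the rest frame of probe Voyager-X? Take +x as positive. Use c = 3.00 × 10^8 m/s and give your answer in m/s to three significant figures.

β_A = 0.743, β_B = 0.860 (dividing each by c = 3.00 × 10^8 m/s).
Transform to A's frame with the inverse velocity-addition law: u' = (u − v)/(1 − uv/c²), taking u = β_B and v = β_A.
u' = (0.860 − 0.743) / (1 − (0.743)(0.860)) = 0.1167/0.3607 = 0.3234.
u' = 0.3234 × 3.00 × 10^8 m/s.

+9.70 × 10^7 m/s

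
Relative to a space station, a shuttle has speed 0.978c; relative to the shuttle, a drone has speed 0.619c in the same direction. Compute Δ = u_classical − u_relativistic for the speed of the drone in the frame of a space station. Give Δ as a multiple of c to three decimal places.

Δ = 0.602c

Galilean: u_cl = 0.619 + 0.978 = 1.5970.
Relativistic: u_rel = (0.619 + 0.978) / (1 + 0.619·0.978) = 1.5970/1.6054 = 0.9948.
Δ = 1.5970 − 0.9948 = 0.6022.
(The classical prediction exceeds c; the relativistic result does not.)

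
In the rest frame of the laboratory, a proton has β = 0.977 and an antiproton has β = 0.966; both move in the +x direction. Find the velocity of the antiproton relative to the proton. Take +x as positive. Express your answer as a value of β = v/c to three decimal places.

β = -0.196

β_A = 0.977, β_B = 0.966.
Transform to A's frame with the inverse velocity-addition law: u' = (u − v)/(1 − uv/c²), taking u = β_B and v = β_A.
u' = (0.966 − 0.977) / (1 − (0.977)(0.966)) = -0.0110/0.0562 = -0.1957.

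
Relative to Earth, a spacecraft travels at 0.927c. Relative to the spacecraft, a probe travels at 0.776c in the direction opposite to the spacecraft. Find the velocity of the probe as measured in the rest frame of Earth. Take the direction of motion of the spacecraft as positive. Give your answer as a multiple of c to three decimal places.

+0.538c

With v = 0.927 and u' = -0.776 (in units of c),
u = (u' + v)/(1 + u'v/c²):
u = (-0.776 + 0.927) / (1 + (-0.776)·0.927) = 0.1510/0.2806 = 0.5380
(Galilean addition would give +0.151c.)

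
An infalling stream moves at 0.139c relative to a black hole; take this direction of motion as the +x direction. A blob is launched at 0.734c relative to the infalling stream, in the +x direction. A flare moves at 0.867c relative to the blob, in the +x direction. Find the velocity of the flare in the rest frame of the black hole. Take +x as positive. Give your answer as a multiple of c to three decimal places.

0.984c

Apply u = (u' + v)/(1 + u'v/c²) successively, working outward toward the black hole.
Start: velocity of the infalling stream relative to the black hole = 0.1390c.
Compose with the blob (u' = 0.734 in the infalling stream frame): u_1 = (0.734 + 0.139) / (1 + 0.734·0.139) = 0.8730/1.1020 = 0.7922.
Compose with the flare (u' = 0.867 in the blob frame): u_2 = (0.867 + 0.792) / (1 + 0.867·0.792) = 1.6592/1.6868 = 0.9836.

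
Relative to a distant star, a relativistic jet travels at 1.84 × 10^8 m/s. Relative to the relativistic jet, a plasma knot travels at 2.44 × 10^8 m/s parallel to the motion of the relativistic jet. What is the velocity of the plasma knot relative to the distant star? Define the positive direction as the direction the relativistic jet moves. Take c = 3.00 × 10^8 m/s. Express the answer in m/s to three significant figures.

2.86 × 10^8 m/s

In units of c (dividing by 3.00 × 10^8 m/s): v = 0.613, u' = 0.813.
u = (u' + v)/(1 + u'v/c²):
u = (0.813 + 0.613) / (1 + 0.813·0.613) = 1.4267/1.4988 = 0.9518
Converting back: u = 0.9518 × 3.00 × 10^8 m/s.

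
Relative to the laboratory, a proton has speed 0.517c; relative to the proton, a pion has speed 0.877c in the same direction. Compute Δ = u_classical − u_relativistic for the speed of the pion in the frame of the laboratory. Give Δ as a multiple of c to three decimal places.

Galilean: u_cl = 0.877 + 0.517 = 1.3940.
Relativistic: u_rel = (0.877 + 0.517) / (1 + 0.877·0.517) = 1.3940/1.4534 = 0.9591.
Δ = 1.3940 − 0.9591 = 0.4349.
(The classical prediction exceeds c; the relativistic result does not.)

Δ = 0.435c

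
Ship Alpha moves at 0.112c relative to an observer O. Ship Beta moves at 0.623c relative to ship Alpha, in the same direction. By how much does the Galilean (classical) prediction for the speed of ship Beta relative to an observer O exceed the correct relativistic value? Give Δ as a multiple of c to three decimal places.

Δ = 0.048c

Galilean: u_cl = 0.623 + 0.112 = 0.7350.
Relativistic: u_rel = (0.623 + 0.112) / (1 + 0.623·0.112) = 0.7350/1.0698 = 0.6871.
Δ = 0.7350 − 0.6871 = 0.0479.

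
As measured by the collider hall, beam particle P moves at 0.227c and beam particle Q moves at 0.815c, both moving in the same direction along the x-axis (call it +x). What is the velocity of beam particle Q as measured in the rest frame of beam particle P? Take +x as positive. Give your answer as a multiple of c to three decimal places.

+0.721c

β_A = 0.227, β_B = 0.815.
Transform to A's frame with the inverse velocity-addition law: u' = (u − v)/(1 − uv/c²), taking u = β_B and v = β_A.
u' = (0.815 − 0.227) / (1 − (0.227)(0.815)) = 0.5880/0.8150 = 0.7215.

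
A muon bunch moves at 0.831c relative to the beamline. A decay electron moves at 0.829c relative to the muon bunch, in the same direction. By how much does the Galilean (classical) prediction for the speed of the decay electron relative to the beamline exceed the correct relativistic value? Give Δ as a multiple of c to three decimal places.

Galilean: u_cl = 0.829 + 0.831 = 1.6600.
Relativistic: u_rel = (0.829 + 0.831) / (1 + 0.829·0.831) = 1.6600/1.6889 = 0.9829.
Δ = 1.6600 − 0.9829 = 0.6771.
(The classical prediction exceeds c; the relativistic result does not.)

Δ = 0.677c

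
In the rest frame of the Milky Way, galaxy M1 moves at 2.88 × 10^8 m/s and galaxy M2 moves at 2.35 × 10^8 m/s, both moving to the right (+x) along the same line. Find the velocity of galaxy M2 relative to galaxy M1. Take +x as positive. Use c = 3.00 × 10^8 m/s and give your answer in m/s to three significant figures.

-2.14 × 10^8 m/s

β_A = 0.960, β_B = 0.783 (dividing each by c = 3.00 × 10^8 m/s).
Transform to A's frame with the inverse velocity-addition law: u' = (u − v)/(1 − uv/c²), taking u = β_B and v = β_A.
u' = (0.783 − 0.960) / (1 − (0.960)(0.783)) = -0.1767/0.2480 = -0.7124.
u' = -0.7124 × 3.00 × 10^8 m/s.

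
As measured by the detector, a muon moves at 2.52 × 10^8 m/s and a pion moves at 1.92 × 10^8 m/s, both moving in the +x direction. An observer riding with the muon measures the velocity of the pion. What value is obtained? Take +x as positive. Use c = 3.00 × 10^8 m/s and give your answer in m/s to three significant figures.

β_A = 0.840, β_B = 0.640 (dividing each by c = 3.00 × 10^8 m/s).
Transform to A's frame with the inverse velocity-addition law: u' = (u − v)/(1 − uv/c²), taking u = β_B and v = β_A.
u' = (0.640 − 0.840) / (1 − (0.840)(0.640)) = -0.2000/0.4624 = -0.4325.
u' = -0.4325 × 3.00 × 10^8 m/s.

-1.30 × 10^8 m/s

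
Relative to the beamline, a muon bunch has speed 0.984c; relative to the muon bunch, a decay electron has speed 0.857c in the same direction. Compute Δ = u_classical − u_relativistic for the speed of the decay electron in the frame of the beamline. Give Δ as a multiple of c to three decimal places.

Δ = 0.842c

Galilean: u_cl = 0.857 + 0.984 = 1.8410.
Relativistic: u_rel = (0.857 + 0.984) / (1 + 0.857·0.984) = 1.8410/1.8433 = 0.9988.
Δ = 1.8410 − 0.9988 = 0.8422.
(The classical prediction exceeds c; the relativistic result does not.)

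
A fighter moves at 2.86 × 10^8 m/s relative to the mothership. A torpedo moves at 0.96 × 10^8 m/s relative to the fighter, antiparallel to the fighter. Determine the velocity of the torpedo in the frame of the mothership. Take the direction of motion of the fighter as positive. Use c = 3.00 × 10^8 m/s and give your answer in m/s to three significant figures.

+2.73 × 10^8 m/s

In units of c (dividing by 3.00 × 10^8 m/s): v = 0.953, u' = -0.320.
u = (u' + v)/(1 + u'v/c²):
u = (-0.320 + 0.953) / (1 + (-0.320)·0.953) = 0.6333/0.6949 = 0.9114
(Galilean addition would give +0.633c.)
Converting back: u = 0.9114 × 3.00 × 10^8 m/s.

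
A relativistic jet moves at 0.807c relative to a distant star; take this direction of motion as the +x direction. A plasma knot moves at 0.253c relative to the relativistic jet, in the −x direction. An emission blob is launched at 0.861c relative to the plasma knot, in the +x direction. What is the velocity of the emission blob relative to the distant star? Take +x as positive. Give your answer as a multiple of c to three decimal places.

+0.974c

Apply u = (u' + v)/(1 + u'v/c²) successively, working outward toward the distant star.
Start: velocity of the relativistic jet relative to the distant star = 0.8070c.
Compose with the plasma knot (u' = -0.253 in the relativistic jet frame): u_1 = (-0.253 + 0.807) / (1 + (-0.253)·0.807) = 0.5540/0.7958 = 0.6961.
Compose with the emission blob (u' = 0.861 in the plasma knot frame): u_2 = (0.861 + 0.696) / (1 + 0.861·0.696) = 1.5571/1.5994 = 0.9736.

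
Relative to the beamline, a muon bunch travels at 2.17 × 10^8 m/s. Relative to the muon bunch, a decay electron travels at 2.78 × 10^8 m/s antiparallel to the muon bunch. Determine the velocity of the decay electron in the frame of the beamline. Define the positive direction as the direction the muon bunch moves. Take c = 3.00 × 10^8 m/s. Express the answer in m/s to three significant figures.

-1.85 × 10^8 m/s

In units of c (dividing by 3.00 × 10^8 m/s): v = 0.723, u' = -0.927.
u = (u' + v)/(1 + u'v/c²):
u = (-0.927 + 0.723) / (1 + (-0.927)·0.723) = -0.2033/0.3297 = -0.6167
Converting back: u = -0.6167 × 3.00 × 10^8 m/s.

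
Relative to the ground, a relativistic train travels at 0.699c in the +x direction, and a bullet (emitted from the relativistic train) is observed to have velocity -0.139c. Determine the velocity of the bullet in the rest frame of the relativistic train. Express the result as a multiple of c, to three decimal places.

-0.764c

Invert the composition law: u' = (u − v)/(1 − uv/c²).
u' = (-0.139 − 0.699) / (1 − (-0.139)(0.699)) = -0.8380/1.0972 = -0.7638.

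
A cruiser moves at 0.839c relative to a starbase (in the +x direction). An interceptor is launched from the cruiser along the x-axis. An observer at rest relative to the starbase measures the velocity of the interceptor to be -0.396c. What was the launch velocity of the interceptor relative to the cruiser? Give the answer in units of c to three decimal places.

-0.927c

Invert the composition law: u' = (u − v)/(1 − uv/c²).
u' = (-0.396 − 0.839) / (1 − (-0.396)(0.839)) = -1.2350/1.3322 = -0.9270.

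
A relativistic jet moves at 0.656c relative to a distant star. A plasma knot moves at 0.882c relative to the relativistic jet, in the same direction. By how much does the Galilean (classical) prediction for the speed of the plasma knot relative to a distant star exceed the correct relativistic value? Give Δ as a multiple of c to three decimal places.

Galilean: u_cl = 0.882 + 0.656 = 1.5380.
Relativistic: u_rel = (0.882 + 0.656) / (1 + 0.882·0.656) = 1.5380/1.5786 = 0.9743.
Δ = 1.5380 − 0.9743 = 0.5637.
(The classical prediction exceeds c; the relativistic result does not.)

Δ = 0.564c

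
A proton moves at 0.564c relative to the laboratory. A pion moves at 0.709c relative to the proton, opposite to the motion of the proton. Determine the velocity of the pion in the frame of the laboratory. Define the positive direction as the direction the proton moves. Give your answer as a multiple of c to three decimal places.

With v = 0.564 and u' = -0.709 (in units of c),
u = (u' + v)/(1 + u'v/c²):
u = (-0.709 + 0.564) / (1 + (-0.709)·0.564) = -0.1450/0.6001 = -0.2416

-0.242c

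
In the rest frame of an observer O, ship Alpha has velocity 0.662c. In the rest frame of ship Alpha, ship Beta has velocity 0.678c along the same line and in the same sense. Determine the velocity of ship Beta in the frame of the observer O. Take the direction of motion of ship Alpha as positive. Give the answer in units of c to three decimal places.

0.925c

With v = 0.662 and u' = 0.678 (in units of c),
u = (u' + v)/(1 + u'v/c²):
u = (0.678 + 0.662) / (1 + 0.678·0.662) = 1.3400/1.4488 = 0.9249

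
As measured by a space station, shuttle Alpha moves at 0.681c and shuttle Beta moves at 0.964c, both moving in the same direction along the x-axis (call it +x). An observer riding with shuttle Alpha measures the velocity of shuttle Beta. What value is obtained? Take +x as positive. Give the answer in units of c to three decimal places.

+0.824c

β_A = 0.681, β_B = 0.964.
Transform to A's frame with the inverse velocity-addition law: u' = (u − v)/(1 − uv/c²), taking u = β_B and v = β_A.
u' = (0.964 − 0.681) / (1 − (0.681)(0.964)) = 0.2830/0.3435 = 0.8238.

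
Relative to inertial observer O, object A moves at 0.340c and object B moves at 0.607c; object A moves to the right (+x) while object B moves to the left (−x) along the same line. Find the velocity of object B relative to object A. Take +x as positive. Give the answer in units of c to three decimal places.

β_A = 0.340, β_B = -0.607.
Transform to A's frame with the inverse velocity-addition law: u' = (u − v)/(1 − uv/c²), taking u = β_B and v = β_A.
u' = (-0.607 − 0.340) / (1 − (0.340)(-0.607)) = -0.9470/1.2064 = -0.7850.

-0.785c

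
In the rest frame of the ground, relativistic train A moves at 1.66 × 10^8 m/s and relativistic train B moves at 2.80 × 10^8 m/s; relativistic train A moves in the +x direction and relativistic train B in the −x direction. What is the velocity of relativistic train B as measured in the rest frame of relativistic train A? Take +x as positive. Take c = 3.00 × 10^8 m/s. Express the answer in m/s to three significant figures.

-2.94 × 10^8 m/s

β_A = 0.553, β_B = -0.933 (dividing each by c = 3.00 × 10^8 m/s).
Transform to A's frame with the inverse velocity-addition law: u' = (u − v)/(1 − uv/c²), taking u = β_B and v = β_A.
u' = (-0.933 − 0.553) / (1 − (0.553)(-0.933)) = -1.4867/1.5164 = -0.9804.
u' = -0.9804 × 3.00 × 10^8 m/s.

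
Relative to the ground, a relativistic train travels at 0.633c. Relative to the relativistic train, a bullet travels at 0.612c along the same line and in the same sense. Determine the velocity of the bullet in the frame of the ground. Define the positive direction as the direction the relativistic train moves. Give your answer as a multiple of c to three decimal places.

With v = 0.633 and u' = 0.612 (in units of c),
u = (u' + v)/(1 + u'v/c²):
u = (0.612 + 0.633) / (1 + 0.612·0.633) = 1.2450/1.3874 = 0.8974

0.897c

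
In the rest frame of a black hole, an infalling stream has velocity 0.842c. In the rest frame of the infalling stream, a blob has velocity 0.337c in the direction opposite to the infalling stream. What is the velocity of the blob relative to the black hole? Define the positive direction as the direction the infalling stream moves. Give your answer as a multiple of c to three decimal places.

With v = 0.842 and u' = -0.337 (in units of c),
u = (u' + v)/(1 + u'v/c²):
u = (-0.337 + 0.842) / (1 + (-0.337)·0.842) = 0.5050/0.7162 = 0.7051
(Galilean addition would give +0.505c.)

+0.705c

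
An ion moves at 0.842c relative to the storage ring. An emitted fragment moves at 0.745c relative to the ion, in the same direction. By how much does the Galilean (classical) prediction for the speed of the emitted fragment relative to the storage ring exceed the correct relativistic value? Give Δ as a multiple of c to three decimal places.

Δ = 0.612c

Galilean: u_cl = 0.745 + 0.842 = 1.5870.
Relativistic: u_rel = (0.745 + 0.842) / (1 + 0.745·0.842) = 1.5870/1.6273 = 0.9752.
Δ = 1.5870 − 0.9752 = 0.6118.
(The classical prediction exceeds c; the relativistic result does not.)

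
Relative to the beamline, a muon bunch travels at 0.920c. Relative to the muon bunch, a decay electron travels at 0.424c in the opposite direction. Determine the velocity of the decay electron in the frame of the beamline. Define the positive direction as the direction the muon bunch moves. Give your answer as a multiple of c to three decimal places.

+0.813c

With v = 0.920 and u' = -0.424 (in units of c),
u = (u' + v)/(1 + u'v/c²):
u = (-0.424 + 0.920) / (1 + (-0.424)·0.920) = 0.4960/0.6099 = 0.8132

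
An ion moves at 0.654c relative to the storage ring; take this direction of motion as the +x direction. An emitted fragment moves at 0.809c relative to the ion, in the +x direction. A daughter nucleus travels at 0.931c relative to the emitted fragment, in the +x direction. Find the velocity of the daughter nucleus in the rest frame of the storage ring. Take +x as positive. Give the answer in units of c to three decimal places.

0.998c

Apply u = (u' + v)/(1 + u'v/c²) successively, working outward toward the storage ring.
Start: velocity of the ion relative to the storage ring = 0.6540c.
Compose with the emitted fragment (u' = 0.809 in the ion frame): u_1 = (0.809 + 0.654) / (1 + 0.809·0.654) = 1.4630/1.5291 = 0.9568.
Compose with the daughter nucleus (u' = 0.931 in the emitted fragment frame): u_2 = (0.931 + 0.957) / (1 + 0.931·0.957) = 1.8878/1.8908 = 0.9984.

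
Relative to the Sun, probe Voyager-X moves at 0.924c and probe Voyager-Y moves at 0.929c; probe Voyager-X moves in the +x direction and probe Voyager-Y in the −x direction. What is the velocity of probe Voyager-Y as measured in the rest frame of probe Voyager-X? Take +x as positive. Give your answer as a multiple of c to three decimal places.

β_A = 0.924, β_B = -0.929.
Transform to A's frame with the inverse velocity-addition law: u' = (u − v)/(1 − uv/c²), taking u = β_B and v = β_A.
u' = (-0.929 − 0.924) / (1 − (0.924)(-0.929)) = -1.8530/1.8584 = -0.9971.

-0.997c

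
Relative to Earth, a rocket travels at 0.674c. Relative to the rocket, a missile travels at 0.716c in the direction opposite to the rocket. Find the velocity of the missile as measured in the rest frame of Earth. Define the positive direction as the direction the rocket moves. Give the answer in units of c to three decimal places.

-0.081c

With v = 0.674 and u' = -0.716 (in units of c),
u = (u' + v)/(1 + u'v/c²):
u = (-0.716 + 0.674) / (1 + (-0.716)·0.674) = -0.0420/0.5174 = -0.0812
(Galilean addition would give -0.042c.)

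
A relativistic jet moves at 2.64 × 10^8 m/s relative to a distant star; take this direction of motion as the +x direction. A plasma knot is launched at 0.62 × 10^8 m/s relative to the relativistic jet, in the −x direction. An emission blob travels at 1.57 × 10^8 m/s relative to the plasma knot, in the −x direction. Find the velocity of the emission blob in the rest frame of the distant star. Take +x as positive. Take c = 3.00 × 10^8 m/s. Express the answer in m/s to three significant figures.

Apply u = (u' + v)/(1 + u'v/c²) successively, working outward toward the distant star.
(Dividing each given speed by c = 3.00 × 10^8 m/s to work in units of c.)
Start: velocity of the relativistic jet relative to the distant star = 0.8800c.
Compose with the plasma knot (u' = -0.207 in the relativistic jet frame): u_1 = (-0.207 + 0.880) / (1 + (-0.207)·0.880) = 0.6733/0.8181 = 0.8230.
Compose with the emission blob (u' = -0.523 in the plasma knot frame): u_2 = (-0.523 + 0.823) / (1 + (-0.523)·0.823) = 0.2997/0.5693 = 0.5264.
So u = 0.5264 × 3.00 × 10^8 m/s.

+1.58 × 10^8 m/s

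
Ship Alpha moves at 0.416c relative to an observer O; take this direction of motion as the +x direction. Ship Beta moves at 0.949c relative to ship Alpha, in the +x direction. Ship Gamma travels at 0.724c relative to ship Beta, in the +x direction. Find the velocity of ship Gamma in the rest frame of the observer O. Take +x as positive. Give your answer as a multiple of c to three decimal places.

Apply u = (u' + v)/(1 + u'v/c²) successively, working outward toward the observer O.
Start: velocity of ship Alpha relative to the observer O = 0.4160c.
Compose with ship Beta (u' = 0.949 in ship Alpha frame): u_1 = (0.949 + 0.416) / (1 + 0.949·0.416) = 1.3650/1.3948 = 0.9786.
Compose with ship Gamma (u' = 0.724 in ship Beta frame): u_2 = (0.724 + 0.979) / (1 + 0.724·0.979) = 1.7026/1.7085 = 0.9966.

0.997c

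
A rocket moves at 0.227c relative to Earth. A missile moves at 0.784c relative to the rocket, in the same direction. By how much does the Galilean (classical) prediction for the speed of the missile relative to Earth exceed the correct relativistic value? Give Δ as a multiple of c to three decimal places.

Δ = 0.153c

Galilean: u_cl = 0.784 + 0.227 = 1.0110.
Relativistic: u_rel = (0.784 + 0.227) / (1 + 0.784·0.227) = 1.0110/1.1780 = 0.8583.
Δ = 1.0110 − 0.8583 = 0.1527.
(The classical prediction exceeds c; the relativistic result does not.)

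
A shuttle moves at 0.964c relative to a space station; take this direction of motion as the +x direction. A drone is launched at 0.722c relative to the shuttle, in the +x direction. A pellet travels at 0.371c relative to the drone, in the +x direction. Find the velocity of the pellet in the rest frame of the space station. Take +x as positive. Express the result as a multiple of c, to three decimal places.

Apply u = (u' + v)/(1 + u'v/c²) successively, working outward toward the space station.
Start: velocity of the shuttle relative to the space station = 0.9640c.
Compose with the drone (u' = 0.722 in the shuttle frame): u_1 = (0.722 + 0.964) / (1 + 0.722·0.964) = 1.6860/1.6960 = 0.9941.
Compose with the pellet (u' = 0.371 in the drone frame): u_2 = (0.371 + 0.994) / (1 + 0.371·0.994) = 1.3651/1.3688 = 0.9973.

0.997c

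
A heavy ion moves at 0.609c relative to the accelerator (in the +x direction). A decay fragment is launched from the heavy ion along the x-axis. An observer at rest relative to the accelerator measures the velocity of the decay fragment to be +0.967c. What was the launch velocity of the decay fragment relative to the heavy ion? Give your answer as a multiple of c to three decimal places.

+0.871c

Invert the composition law: u' = (u − v)/(1 − uv/c²).
u' = (0.967 − 0.609) / (1 − (0.967)(0.609)) = 0.3580/0.4111 = 0.8708.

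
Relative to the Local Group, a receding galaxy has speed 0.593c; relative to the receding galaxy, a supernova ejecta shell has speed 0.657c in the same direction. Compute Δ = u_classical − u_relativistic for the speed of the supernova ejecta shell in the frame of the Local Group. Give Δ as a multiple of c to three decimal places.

Galilean: u_cl = 0.657 + 0.593 = 1.2500.
Relativistic: u_rel = (0.657 + 0.593) / (1 + 0.657·0.593) = 1.2500/1.3896 = 0.8995.
Δ = 1.2500 − 0.8995 = 0.3505.
(The classical prediction exceeds c; the relativistic result does not.)

Δ = 0.350c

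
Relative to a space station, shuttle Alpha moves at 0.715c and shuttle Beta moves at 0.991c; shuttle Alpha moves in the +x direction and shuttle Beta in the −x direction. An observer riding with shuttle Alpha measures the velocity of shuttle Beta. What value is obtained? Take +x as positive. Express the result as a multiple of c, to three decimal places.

-0.998c

β_A = 0.715, β_B = -0.991.
Transform to A's frame with the inverse velocity-addition law: u' = (u − v)/(1 − uv/c²), taking u = β_B and v = β_A.
u' = (-0.991 − 0.715) / (1 − (0.715)(-0.991)) = -1.7060/1.7086 = -0.9985.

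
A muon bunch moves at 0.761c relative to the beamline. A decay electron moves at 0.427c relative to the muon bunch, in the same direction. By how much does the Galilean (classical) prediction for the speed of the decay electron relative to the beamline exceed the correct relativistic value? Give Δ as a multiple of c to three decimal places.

Galilean: u_cl = 0.427 + 0.761 = 1.1880.
Relativistic: u_rel = (0.427 + 0.761) / (1 + 0.427·0.761) = 1.1880/1.3249 = 0.8966.
Δ = 1.1880 − 0.8966 = 0.2914.
(The classical prediction exceeds c; the relativistic result does not.)

Δ = 0.291c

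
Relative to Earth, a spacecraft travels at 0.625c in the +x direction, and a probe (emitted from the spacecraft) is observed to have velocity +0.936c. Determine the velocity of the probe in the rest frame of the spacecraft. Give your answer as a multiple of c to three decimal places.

Invert the composition law: u' = (u − v)/(1 − uv/c²).
u' = (0.936 − 0.625) / (1 − (0.936)(0.625)) = 0.3110/0.4150 = 0.7494.

+0.749c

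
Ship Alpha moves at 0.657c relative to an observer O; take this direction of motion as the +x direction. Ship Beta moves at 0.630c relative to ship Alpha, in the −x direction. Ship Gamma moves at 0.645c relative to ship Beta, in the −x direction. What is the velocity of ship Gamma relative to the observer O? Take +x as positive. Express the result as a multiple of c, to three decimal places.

Apply u = (u' + v)/(1 + u'v/c²) successively, working outward toward the observer O.
Start: velocity of ship Alpha relative to the observer O = 0.6570c.
Compose with ship Beta (u' = -0.630 in ship Alpha frame): u_1 = (-0.630 + 0.657) / (1 + (-0.630)·0.657) = 0.0270/0.5861 = 0.0461.
Compose with ship Gamma (u' = -0.645 in ship Beta frame): u_2 = (-0.645 + 0.046) / (1 + (-0.645)·0.046) = -0.5989/0.9703 = -0.6173.

-0.617c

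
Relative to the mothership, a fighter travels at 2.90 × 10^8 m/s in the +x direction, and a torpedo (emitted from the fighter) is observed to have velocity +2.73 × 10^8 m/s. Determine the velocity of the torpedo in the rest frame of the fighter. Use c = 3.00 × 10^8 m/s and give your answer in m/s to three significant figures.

v = 0.967c, u = 0.910c.
Invert the composition law: u' = (u − v)/(1 − uv/c²).
u' = (0.910 − 0.967) / (1 − (0.910)(0.967)) = -0.0567/0.1203 = -0.4709.
u' = -0.4709 × 3.00 × 10^8 m/s.

-1.41 × 10^8 m/s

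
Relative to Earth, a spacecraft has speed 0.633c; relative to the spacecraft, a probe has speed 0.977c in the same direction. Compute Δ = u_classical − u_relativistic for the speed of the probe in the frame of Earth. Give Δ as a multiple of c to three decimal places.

Δ = 0.615c

Galilean: u_cl = 0.977 + 0.633 = 1.6100.
Relativistic: u_rel = (0.977 + 0.633) / (1 + 0.977·0.633) = 1.6100/1.6184 = 0.9948.
Δ = 1.6100 − 0.9948 = 0.6152.
(The classical prediction exceeds c; the relativistic result does not.)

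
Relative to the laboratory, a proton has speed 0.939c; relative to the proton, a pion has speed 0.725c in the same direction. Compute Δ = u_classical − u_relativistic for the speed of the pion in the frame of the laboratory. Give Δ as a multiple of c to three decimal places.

Δ = 0.674c

Galilean: u_cl = 0.725 + 0.939 = 1.6640.
Relativistic: u_rel = (0.725 + 0.939) / (1 + 0.725·0.939) = 1.6640/1.6808 = 0.9900.
Δ = 1.6640 − 0.9900 = 0.6740.
(The classical prediction exceeds c; the relativistic result does not.)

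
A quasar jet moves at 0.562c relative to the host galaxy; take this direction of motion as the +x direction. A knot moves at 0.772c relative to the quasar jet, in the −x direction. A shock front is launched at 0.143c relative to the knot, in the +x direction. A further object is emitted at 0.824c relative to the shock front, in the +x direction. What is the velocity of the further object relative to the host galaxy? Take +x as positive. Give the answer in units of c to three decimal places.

+0.728c

Apply u = (u' + v)/(1 + u'v/c²) successively, working outward toward the host galaxy.
Start: velocity of the quasar jet relative to the host galaxy = 0.5620c.
Compose with the knot (u' = -0.772 in the quasar jet frame): u_1 = (-0.772 + 0.562) / (1 + (-0.772)·0.562) = -0.2100/0.5661 = -0.3709.
Compose with the shock front (u' = 0.143 in the knot frame): u_2 = (0.143 + (-0.371)) / (1 + 0.143·(-0.371)) = -0.2279/0.9470 = -0.2407.
Compose with the further object (u' = 0.824 in the shock front frame): u_3 = (0.824 + (-0.241)) / (1 + 0.824·(-0.241)) = 0.5833/0.8017 = 0.7276.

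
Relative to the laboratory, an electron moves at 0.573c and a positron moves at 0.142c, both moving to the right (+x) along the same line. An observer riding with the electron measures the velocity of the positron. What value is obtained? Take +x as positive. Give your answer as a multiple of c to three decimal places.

-0.469c

β_A = 0.573, β_B = 0.142.
Transform to A's frame with the inverse velocity-addition law: u' = (u − v)/(1 − uv/c²), taking u = β_B and v = β_A.
u' = (0.142 − 0.573) / (1 − (0.573)(0.142)) = -0.4310/0.9186 = -0.4692.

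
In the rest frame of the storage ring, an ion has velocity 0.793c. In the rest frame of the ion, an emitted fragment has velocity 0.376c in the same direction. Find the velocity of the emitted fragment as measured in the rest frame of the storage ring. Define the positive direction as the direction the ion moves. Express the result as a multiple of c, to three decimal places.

0.900c

With v = 0.793 and u' = 0.376 (in units of c),
u = (u' + v)/(1 + u'v/c²):
u = (0.376 + 0.793) / (1 + 0.376·0.793) = 1.1690/1.2982 = 0.9005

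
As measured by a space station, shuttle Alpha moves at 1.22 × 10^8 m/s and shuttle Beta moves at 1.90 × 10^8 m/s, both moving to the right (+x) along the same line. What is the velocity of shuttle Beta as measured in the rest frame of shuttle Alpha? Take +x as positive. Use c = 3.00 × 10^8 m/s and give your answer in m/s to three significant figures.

+9.16 × 10^7 m/s

β_A = 0.407, β_B = 0.633 (dividing each by c = 3.00 × 10^8 m/s).
Transform to A's frame with the inverse velocity-addition law: u' = (u − v)/(1 − uv/c²), taking u = β_B and v = β_A.
u' = (0.633 − 0.407) / (1 − (0.407)(0.633)) = 0.2267/0.7424 = 0.3053.
u' = 0.3053 × 3.00 × 10^8 m/s.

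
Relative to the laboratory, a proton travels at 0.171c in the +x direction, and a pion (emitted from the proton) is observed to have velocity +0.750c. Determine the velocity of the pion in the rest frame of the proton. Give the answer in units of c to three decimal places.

Invert the composition law: u' = (u − v)/(1 − uv/c²).
u' = (0.750 − 0.171) / (1 − (0.750)(0.171)) = 0.5790/0.8718 = 0.6642.

+0.664c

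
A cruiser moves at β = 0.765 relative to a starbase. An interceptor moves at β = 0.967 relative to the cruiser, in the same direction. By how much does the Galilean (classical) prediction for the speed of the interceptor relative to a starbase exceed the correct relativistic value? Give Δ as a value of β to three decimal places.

Galilean: u_cl = 0.967 + 0.765 = 1.7320.
Relativistic: u_rel = (0.967 + 0.765) / (1 + 0.967·0.765) = 1.7320/1.7398 = 0.9955.
Δ = 1.7320 − 0.9955 = 0.7365.
(The classical prediction exceeds c; the relativistic result does not.)

Δ = 0.736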